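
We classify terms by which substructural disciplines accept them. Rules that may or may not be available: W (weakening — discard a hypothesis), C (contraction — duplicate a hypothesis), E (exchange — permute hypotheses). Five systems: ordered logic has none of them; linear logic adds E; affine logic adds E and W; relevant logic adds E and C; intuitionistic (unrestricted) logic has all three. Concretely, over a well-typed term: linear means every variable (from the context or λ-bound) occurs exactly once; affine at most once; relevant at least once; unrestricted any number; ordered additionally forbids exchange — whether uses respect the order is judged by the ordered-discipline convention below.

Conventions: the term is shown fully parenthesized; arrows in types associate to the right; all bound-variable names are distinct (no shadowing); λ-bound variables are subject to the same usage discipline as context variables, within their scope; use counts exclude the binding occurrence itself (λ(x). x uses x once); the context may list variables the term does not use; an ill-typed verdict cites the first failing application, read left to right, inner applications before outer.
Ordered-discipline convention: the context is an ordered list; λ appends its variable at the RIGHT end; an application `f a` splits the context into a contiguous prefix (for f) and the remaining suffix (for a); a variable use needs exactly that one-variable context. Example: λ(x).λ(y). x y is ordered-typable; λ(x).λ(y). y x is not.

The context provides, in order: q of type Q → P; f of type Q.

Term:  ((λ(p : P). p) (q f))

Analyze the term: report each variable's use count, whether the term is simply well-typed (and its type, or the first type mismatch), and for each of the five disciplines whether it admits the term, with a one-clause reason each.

counts: q=1, f=1, p (λ-bound)=1
left-to-right use order: p, q, f
typing: the term checks, with type P
ordered: ✓, one use each (q, f, p); ordered split holds
linear: ✓, exactly-once usage across q, f, p
affine: ✓, none of q, f, p used more than once
relevant: ✓, every one of q, f, p appears
unrestricted: ✓, well-typed at P; no restrictions here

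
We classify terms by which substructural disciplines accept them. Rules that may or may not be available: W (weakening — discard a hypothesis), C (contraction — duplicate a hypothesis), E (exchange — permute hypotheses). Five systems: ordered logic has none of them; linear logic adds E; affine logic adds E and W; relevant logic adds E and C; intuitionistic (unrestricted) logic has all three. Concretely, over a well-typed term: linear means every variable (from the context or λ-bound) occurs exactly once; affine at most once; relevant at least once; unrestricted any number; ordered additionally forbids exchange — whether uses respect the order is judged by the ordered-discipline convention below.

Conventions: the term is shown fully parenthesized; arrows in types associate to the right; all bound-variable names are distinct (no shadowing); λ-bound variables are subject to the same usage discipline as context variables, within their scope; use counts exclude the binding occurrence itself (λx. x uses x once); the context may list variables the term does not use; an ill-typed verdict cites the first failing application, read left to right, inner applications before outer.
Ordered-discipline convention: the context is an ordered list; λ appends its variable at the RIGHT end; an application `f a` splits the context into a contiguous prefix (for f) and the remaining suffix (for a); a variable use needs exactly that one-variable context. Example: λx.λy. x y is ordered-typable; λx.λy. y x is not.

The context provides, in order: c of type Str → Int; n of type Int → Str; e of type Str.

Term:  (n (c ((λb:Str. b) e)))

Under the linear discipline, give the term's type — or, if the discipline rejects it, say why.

term : Str
usage: c: 1×, n: 1×, e: 1×, b [bound]: 1×
left-to-right use order: n, c, b, e
typing: well-typed at Str
summary: ordered ✗ | linear ✓ | affine ✓ | relevant ✓ | unrestricted ✓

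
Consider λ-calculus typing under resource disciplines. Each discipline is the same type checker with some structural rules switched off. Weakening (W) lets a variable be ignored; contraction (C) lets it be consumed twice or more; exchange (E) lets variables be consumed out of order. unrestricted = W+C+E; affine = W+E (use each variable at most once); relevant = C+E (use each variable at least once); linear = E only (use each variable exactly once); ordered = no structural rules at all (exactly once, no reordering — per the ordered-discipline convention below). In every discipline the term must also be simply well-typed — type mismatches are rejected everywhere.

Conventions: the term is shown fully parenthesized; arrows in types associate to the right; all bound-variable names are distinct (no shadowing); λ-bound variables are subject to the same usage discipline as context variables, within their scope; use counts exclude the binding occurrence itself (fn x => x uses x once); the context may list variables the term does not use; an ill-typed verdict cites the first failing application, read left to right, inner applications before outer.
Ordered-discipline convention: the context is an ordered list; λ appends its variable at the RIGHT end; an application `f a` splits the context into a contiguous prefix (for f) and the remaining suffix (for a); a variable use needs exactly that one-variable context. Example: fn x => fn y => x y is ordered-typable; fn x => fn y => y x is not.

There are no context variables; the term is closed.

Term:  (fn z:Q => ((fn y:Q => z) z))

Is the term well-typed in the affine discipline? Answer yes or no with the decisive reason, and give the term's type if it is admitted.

no — needs contraction — z ×2
usage: z [bound]: 2×; y [bound]: 0×
uses in reading order: z, z
typing: well-typed at Q → Q
summary: ordered ✗, linear ✗, affine ✗, relevant ✗, unrestricted ✓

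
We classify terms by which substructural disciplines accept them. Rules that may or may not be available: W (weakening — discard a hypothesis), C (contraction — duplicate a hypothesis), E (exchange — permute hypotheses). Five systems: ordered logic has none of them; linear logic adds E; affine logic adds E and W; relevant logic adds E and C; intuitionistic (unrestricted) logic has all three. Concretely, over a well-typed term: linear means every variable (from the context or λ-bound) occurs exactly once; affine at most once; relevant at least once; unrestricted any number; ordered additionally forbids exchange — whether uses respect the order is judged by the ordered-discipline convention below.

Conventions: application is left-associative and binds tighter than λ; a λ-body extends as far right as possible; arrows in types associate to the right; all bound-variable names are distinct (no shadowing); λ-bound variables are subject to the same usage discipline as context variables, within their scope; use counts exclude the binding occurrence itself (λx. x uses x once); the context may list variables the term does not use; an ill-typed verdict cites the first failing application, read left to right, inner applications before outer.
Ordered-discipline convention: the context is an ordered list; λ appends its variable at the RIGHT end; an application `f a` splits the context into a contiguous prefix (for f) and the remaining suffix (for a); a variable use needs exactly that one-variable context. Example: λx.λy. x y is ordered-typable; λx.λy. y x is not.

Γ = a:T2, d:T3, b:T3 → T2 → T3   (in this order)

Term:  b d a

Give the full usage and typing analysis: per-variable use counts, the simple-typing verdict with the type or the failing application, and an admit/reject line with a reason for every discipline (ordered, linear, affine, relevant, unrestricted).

use counts: a ×1, d ×1, b ×1
order of uses: b, d, a
typing: the term checks, with type T3
ordered: ✗, needs exchange: uses follow b, d, a
linear: ✓, each of a, d, b used exactly once
affine: ✓, no duplicate uses among a, d, b
relevant: ✓, a, d, b: all used, weakening unneeded
unrestricted: ✓, type-checks (T3) and nothing is barred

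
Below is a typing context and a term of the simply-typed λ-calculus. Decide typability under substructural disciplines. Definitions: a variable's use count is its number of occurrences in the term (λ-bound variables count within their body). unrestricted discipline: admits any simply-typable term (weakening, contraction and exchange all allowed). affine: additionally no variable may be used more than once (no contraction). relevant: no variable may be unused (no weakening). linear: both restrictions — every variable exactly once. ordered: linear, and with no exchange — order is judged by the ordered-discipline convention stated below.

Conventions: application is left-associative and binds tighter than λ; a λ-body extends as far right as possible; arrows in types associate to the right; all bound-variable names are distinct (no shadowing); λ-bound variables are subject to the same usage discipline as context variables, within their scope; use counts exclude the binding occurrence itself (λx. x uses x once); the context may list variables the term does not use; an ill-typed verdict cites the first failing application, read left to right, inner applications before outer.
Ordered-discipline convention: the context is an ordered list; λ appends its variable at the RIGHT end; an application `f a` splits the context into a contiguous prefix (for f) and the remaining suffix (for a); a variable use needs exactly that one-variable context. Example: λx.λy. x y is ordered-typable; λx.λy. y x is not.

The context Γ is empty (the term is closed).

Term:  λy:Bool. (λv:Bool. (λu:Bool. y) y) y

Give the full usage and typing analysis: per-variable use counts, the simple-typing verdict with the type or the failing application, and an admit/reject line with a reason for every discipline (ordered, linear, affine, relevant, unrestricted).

usage: y (λ-bound)=3, v (λ-bound)=0, u (λ-bound)=0
left-to-right use order: y, y, y
typing: the term checks, with type Bool -> Bool
ordered: ✗, needs contraction — y ×3; v, u left unused
linear: ✗, needs contraction — y ×3; v, u left unused
affine: ✗, needs contraction — y ×3
relevant: ✗, v, u left unused
unrestricted: ✓, well-typed at Bool -> Bool; no restrictions here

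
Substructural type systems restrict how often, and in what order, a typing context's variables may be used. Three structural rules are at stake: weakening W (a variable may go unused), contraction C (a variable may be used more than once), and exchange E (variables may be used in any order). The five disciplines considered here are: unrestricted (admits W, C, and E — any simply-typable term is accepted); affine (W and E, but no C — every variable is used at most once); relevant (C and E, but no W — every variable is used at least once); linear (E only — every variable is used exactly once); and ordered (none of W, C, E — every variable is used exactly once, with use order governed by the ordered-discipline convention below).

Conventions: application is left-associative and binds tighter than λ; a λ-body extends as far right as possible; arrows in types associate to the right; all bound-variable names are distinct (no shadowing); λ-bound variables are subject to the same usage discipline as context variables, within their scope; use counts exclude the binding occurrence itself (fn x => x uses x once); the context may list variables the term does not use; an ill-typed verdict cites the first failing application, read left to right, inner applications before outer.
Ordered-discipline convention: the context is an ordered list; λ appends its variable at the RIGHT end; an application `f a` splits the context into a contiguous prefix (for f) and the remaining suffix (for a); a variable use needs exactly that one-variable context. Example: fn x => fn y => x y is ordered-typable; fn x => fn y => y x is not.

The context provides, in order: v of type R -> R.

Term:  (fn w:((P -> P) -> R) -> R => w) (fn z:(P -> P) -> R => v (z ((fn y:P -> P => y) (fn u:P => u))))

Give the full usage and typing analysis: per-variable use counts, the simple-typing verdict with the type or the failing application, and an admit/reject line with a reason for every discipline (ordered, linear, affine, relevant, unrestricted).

variable uses: v: 1, w [bound]: 1, z [bound]: 1, y [bound]: 1, u [bound]: 1
order of uses: w, v, z, y, u
typing: ✓ — ((P -> P) -> R) -> R
ordered: ✓, v, w, z, y, u: once each, no exchange needed
linear: ✓, single use per variable (v, w, z, y, u)
affine: ✓, at most one use each (v, w, z, y, u)
relevant: ✓, none of v, w, z, y, u goes unused
unrestricted: ✓, type-checks (((P -> P) -> R) -> R) and nothing is barred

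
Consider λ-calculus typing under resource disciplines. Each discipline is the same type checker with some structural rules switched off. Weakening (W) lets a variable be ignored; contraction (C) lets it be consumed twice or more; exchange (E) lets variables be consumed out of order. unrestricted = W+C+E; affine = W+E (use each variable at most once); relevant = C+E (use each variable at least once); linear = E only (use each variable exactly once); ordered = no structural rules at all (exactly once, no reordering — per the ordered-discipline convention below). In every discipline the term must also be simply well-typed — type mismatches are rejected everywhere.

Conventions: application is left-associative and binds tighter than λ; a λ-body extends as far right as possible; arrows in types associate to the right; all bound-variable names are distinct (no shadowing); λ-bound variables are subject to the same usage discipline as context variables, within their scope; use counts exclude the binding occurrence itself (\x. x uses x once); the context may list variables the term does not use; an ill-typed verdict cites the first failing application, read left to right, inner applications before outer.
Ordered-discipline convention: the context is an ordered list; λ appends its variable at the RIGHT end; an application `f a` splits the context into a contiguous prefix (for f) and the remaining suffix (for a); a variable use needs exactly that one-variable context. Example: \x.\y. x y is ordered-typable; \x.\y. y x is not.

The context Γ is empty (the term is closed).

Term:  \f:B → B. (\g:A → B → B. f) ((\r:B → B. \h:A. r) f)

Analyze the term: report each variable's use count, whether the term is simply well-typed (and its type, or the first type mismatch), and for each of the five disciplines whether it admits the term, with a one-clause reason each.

variable uses: f (λ-bound)=2; g (λ-bound)=0; r (λ-bound)=1; h (λ-bound)=0
left-to-right use order: f, r, f
typing: ✓ — (B → B) → B → B
ordered: ✗, f ×2 used more than once (contraction); unused: g, h — weakening required
linear: ✗, f ×2 used more than once (contraction); unused: g, h — weakening required
affine: ✗, f ×2 used more than once (contraction)
relevant: ✗, unused: g, h — weakening required
unrestricted: ✓, typability at (B → B) → B → B is all that's needed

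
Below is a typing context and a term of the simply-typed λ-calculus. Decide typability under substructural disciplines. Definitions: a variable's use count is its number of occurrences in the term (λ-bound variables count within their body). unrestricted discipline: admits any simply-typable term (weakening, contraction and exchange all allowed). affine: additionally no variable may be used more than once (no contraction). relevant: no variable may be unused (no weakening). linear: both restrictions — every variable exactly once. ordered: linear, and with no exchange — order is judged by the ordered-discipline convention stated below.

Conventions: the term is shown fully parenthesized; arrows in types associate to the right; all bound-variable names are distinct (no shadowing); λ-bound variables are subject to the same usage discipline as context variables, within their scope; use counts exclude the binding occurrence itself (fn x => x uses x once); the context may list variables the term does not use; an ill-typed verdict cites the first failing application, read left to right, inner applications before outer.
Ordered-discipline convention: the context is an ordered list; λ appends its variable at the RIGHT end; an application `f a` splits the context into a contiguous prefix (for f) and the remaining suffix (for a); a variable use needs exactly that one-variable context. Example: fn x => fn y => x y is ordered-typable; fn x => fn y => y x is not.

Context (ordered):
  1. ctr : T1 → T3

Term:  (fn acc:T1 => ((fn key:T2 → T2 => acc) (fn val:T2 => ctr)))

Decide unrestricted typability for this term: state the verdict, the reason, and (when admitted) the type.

no — a type mismatch blocks all five
use counts: ctr ×1; acc (λ-bound) ×1; key (λ-bound) ×0; val (λ-bound) ×0
uses in reading order: acc, ctr
typing: ill-typed: an argument T2 → T1 → T3 mismatches the expected T2 → T2
summary: ordered ✗ | linear ✗ | affine ✗ | relevant ✗ | unrestricted ✗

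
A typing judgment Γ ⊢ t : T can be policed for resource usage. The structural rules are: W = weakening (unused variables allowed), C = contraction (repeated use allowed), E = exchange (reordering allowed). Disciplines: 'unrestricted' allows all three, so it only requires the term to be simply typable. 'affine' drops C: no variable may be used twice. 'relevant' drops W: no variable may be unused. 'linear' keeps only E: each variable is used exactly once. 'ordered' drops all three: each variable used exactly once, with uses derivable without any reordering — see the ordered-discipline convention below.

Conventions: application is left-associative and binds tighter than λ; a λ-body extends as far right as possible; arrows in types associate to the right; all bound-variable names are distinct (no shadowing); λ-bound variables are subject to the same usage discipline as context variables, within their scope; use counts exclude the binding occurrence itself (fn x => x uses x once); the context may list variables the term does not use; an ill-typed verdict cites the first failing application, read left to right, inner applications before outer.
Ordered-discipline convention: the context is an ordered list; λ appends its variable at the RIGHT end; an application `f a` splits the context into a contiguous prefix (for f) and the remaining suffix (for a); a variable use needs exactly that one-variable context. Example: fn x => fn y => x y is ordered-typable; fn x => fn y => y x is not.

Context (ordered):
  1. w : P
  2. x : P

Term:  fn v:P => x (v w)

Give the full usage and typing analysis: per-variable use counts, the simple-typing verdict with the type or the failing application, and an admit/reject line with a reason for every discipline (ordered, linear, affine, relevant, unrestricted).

use counts: w ×1, x ×1, v [bound] ×1
left-to-right use order: x, v, w
typing: ill-typed: can't apply a value of type P
ordered: ✗, fails simple typing
linear: ✗, a type mismatch blocks all five
affine: ✗, the type mismatch rejects it
relevant: ✗, not simply typable
unrestricted: ✗, fails simple typing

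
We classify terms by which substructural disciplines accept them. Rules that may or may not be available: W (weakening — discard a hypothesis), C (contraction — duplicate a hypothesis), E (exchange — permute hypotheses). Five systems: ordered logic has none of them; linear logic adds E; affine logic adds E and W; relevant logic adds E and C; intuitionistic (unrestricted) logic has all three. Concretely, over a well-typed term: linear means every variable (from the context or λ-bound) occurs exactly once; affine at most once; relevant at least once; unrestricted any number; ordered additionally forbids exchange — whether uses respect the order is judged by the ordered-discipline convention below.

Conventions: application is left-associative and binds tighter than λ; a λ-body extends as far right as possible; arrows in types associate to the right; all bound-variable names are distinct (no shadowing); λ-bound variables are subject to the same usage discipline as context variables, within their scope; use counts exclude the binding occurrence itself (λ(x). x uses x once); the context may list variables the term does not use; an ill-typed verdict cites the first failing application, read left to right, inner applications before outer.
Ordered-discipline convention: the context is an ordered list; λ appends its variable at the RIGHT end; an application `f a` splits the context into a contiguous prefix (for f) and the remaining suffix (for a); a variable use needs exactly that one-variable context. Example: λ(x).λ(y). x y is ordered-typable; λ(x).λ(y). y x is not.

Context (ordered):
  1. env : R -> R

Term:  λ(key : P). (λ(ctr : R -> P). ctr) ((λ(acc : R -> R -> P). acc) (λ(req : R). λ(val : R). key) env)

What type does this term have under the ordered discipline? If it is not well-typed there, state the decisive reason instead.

not well-typed under ordered — a type mismatch blocks all five
variable uses: env: 1×; key (bound): 1×; ctr (bound): 1×; acc (bound): 1×; req (bound): 0×; val (bound): 0×
left-to-right use order: ctr, acc, key, env
typing: ill-typed: a function awaiting R gets R -> R
summary: ordered ✗ | linear ✗ | affine ✗ | relevant ✗ | unrestricted ✗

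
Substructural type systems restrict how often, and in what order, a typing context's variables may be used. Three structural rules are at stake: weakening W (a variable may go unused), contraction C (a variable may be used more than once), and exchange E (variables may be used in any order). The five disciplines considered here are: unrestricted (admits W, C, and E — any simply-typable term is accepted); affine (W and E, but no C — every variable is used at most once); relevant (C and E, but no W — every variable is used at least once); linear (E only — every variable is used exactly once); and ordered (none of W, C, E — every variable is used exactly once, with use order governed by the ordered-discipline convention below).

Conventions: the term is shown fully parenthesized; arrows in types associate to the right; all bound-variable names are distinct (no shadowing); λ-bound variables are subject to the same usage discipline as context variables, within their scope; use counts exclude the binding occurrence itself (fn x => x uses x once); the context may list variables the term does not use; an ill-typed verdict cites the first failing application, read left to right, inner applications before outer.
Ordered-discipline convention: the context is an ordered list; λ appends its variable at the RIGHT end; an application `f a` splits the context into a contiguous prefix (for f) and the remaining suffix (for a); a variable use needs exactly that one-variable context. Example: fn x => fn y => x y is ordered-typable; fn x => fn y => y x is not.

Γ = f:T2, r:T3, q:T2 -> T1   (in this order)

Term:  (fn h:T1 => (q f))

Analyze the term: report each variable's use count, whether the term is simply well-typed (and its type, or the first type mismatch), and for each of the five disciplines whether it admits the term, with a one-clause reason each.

counts: f=1; r=0; q=1; h (bound)=0
left-to-right use order: q, f
typing: well-typed — term : T1 -> T1
ordered: ✗ — r, h never used (weakening)
linear: ✗ — r, h never used (weakening)
affine: ✓ — no duplicate uses among f, r, q, h
relevant: ✗ — r, h never used (weakening)
unrestricted: ✓ — type-checks (T1 -> T1) and nothing is barred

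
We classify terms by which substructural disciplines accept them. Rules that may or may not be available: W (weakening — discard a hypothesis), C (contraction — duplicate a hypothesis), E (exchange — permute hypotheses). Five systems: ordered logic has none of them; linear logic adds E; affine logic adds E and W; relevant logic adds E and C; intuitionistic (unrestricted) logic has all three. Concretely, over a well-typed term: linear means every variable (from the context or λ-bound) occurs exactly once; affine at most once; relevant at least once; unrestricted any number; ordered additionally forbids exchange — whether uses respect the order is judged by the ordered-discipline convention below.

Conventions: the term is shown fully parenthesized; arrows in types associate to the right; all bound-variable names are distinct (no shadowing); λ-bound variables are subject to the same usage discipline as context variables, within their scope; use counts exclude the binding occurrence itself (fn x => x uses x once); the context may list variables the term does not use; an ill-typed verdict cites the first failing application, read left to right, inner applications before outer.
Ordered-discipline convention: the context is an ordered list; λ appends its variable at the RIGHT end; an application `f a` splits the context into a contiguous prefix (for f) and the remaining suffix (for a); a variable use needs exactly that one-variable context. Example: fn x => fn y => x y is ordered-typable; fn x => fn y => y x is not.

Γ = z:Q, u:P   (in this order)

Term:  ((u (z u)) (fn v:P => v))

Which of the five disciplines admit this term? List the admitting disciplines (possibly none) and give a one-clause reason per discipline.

accepted by: none
variable uses: z: 1×, u: 2×, v [bound]: 1×
order of uses: u, z, u, v
typing: ill-typed: can't apply a value of type Q
ordered ✗ (the type mismatch rejects it)
linear ✗ (not simply typable)
affine ✗ (fails simple typing)
relevant ✗ (a type mismatch blocks all five)
unrestricted ✗ (the type mismatch rejects it)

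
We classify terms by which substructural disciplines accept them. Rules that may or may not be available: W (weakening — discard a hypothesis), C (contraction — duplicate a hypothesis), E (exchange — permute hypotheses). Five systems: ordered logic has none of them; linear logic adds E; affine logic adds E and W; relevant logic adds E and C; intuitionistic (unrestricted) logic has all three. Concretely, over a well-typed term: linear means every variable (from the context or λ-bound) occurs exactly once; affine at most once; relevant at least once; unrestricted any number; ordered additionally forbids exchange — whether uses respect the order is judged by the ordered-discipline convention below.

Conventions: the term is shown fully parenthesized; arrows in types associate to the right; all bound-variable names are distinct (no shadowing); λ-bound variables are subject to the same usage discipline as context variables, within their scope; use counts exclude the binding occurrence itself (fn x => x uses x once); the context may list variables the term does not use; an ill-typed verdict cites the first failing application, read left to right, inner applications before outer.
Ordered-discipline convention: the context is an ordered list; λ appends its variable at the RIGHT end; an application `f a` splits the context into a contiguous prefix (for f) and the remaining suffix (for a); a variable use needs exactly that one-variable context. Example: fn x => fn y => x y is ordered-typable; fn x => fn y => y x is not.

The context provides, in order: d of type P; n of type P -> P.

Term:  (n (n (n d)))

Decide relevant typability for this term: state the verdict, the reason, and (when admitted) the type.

yes — d, n: all used, weakening unneeded; term : P
usage: d: 1, n: 3
uses in reading order: n, n, n, d
typing: ✓ — P
all disciplines: ordered ✗, linear ✗, affine ✗, relevant ✓, unrestricted ✓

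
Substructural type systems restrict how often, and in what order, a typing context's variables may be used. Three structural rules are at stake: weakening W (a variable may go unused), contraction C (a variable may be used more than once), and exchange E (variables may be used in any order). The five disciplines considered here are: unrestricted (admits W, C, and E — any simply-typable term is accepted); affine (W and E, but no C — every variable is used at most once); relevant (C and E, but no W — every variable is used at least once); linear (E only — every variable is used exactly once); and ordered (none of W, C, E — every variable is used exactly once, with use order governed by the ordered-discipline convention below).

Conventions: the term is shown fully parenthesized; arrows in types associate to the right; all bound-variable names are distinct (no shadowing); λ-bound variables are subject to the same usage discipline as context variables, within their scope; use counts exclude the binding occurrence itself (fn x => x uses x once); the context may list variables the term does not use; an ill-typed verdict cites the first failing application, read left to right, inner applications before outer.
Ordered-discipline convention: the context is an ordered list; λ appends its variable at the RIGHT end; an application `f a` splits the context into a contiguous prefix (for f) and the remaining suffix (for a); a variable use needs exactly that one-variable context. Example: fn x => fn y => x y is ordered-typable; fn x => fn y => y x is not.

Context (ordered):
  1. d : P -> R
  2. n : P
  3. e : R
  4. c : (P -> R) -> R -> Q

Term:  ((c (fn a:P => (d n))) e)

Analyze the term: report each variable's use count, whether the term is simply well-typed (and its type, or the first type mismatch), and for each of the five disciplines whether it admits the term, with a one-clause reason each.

variable uses: d ×1; n ×1; e ×1; c ×1; a [bound] ×0
uses in reading order: c, d, n, e
typing: well-typed — term : Q
ordered ✗ (needs weakening: a unused)
linear ✗ (needs weakening: a unused)
affine ✓ (at most one use each (d, n, e, c, a))
relevant ✗ (needs weakening: a unused)
unrestricted ✓ (simply typable at Q; W, C, E all held)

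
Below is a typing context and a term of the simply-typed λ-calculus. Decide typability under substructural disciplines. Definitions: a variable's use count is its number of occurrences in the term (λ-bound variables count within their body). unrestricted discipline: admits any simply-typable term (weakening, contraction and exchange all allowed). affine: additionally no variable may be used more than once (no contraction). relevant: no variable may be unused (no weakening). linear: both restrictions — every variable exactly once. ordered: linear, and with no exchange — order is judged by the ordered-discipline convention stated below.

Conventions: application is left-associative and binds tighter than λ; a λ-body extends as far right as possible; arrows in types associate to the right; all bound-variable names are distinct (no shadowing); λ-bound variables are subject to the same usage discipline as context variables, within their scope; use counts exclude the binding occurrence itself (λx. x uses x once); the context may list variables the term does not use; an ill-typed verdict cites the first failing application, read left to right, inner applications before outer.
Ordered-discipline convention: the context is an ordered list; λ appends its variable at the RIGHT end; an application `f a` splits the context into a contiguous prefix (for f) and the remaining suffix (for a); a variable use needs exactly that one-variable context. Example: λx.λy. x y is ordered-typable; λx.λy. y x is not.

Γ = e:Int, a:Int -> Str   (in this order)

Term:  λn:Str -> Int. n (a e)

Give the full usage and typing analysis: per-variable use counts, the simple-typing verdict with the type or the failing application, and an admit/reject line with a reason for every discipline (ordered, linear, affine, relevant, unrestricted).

counts: e=1; a=1; n [bound]=1
uses in reading order: n, a, e
typing: ✓ — (Str -> Int) -> Int
ordered: ✗ — no contiguous prefix/suffix split fits n, a, e
linear: ✓ — exactly-once usage across e, a, n
affine: ✓ — no duplicate uses among e, a, n
relevant: ✓ — every one of e, a, n appears
unrestricted: ✓ — type-checks ((Str -> Int) -> Int) and nothing is barred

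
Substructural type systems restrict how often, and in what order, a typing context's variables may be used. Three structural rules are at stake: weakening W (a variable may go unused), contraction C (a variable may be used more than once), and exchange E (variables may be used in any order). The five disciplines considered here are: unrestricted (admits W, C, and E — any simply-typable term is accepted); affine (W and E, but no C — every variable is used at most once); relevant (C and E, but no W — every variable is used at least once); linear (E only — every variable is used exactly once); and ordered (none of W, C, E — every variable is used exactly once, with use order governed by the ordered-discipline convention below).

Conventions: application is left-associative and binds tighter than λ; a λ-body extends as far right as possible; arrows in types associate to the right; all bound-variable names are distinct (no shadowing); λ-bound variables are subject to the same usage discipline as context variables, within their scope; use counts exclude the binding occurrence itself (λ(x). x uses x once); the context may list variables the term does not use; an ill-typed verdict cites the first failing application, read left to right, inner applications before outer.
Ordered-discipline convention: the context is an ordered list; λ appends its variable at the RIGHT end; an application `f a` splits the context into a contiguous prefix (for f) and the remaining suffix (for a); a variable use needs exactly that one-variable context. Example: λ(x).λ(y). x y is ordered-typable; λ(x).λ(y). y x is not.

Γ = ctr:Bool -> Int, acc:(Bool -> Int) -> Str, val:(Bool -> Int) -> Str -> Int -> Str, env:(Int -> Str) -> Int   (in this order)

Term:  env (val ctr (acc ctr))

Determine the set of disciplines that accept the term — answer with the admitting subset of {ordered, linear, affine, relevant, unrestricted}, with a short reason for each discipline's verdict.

admitting disciplines: relevant, unrestricted
usage: ctr: 2, acc: 1, val: 1, env: 1
use order (left to right): env, val, ctr, acc, ctr
typing: ✓ — Int
ordered ✗ (uses contraction: ctr ×2)
linear ✗ (uses contraction: ctr ×2)
affine ✗ (uses contraction: ctr ×2)
relevant ✓ (none of ctr, acc, val, env goes unused)
unrestricted ✓ (simply typable at Int; W, C, E all held)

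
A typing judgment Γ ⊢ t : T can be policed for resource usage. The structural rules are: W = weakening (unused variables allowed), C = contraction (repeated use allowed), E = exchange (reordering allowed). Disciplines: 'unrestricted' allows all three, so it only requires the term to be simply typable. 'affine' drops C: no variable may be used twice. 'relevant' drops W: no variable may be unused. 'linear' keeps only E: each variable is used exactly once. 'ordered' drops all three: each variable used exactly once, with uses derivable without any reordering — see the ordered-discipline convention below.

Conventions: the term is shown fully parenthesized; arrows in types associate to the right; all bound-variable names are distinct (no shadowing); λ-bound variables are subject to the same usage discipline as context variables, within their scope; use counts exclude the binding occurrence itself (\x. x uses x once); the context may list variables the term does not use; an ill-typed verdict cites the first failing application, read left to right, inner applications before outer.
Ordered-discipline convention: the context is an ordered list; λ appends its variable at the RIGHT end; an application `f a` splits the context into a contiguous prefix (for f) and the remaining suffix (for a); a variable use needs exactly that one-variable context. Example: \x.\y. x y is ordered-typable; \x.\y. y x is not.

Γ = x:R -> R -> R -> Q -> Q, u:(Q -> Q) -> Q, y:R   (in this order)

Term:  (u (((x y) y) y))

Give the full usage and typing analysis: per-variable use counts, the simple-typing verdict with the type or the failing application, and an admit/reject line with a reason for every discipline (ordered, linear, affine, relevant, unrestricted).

counts: x ×1; u ×1; y ×3
use order (left to right): u, x, y, y, y
typing: the term checks, with type Q
ordered ✗ (y ×3 used more than once (contraction))
linear ✗ (y ×3 used more than once (contraction))
affine ✗ (y ×3 used more than once (contraction))
relevant ✓ (none of x, u, y goes unused)
unrestricted ✓ (simply typable at Q; W, C, E all held)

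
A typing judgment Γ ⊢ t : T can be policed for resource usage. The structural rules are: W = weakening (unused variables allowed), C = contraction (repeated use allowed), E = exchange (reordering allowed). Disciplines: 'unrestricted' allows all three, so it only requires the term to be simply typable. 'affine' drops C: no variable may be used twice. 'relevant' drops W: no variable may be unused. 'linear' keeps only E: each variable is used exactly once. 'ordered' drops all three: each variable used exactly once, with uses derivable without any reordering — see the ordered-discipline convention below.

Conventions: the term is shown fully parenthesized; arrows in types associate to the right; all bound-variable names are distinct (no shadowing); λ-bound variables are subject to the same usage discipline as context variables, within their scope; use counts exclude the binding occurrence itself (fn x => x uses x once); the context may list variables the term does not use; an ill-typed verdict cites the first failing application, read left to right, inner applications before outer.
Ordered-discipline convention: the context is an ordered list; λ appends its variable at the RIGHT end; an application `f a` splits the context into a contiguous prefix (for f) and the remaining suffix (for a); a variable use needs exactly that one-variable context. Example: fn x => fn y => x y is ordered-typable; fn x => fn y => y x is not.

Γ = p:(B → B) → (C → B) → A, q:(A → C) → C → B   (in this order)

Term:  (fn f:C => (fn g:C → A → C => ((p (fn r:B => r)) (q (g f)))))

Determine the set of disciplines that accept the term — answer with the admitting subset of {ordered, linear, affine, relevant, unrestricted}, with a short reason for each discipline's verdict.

admitting disciplines: linear, affine, relevant, unrestricted
counts: p: 1; q: 1; f (bound): 1; g (bound): 1; r (bound): 1
use order (left to right): p, r, q, g, f
typing: ✓ — C → (C → A → C) → A
ordered: ✗ — needs exchange: uses follow p, r, q, g, f
linear: ✓ — p, q, f, g, r: one use apiece
affine: ✓ — no duplicate uses among p, q, f, g, r
relevant: ✓ — at least one use each (p, q, f, g, r)
unrestricted: ✓ — typability at C → (C → A → C) → A is all that's needed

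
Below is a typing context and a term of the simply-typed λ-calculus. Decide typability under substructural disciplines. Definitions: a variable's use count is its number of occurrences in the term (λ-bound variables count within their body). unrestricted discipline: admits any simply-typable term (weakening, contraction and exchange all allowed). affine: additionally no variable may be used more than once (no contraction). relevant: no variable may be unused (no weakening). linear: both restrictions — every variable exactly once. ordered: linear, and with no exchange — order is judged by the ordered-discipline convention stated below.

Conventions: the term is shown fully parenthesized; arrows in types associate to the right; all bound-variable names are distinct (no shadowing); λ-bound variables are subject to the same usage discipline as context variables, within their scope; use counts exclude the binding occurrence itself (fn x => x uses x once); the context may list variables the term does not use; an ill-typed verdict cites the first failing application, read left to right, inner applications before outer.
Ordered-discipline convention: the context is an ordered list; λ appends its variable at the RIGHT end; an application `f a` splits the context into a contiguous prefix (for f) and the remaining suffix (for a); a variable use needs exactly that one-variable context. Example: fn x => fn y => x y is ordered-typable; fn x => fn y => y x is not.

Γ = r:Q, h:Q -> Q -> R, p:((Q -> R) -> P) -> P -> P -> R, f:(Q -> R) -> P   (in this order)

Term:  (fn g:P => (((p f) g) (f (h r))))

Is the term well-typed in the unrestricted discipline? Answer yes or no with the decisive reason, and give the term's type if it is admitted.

yes — type-checks (P -> R) and nothing is barred; term : P -> R
use counts: r: 1×; h: 1×; p: 1×; f: 2×; g (λ-bound): 1×
uses in reading order: p, f, g, f, h, r
typing: ✓ — P -> R
all disciplines: ordered ✗ · linear ✗ · affine ✗ · relevant ✓ · unrestricted ✓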